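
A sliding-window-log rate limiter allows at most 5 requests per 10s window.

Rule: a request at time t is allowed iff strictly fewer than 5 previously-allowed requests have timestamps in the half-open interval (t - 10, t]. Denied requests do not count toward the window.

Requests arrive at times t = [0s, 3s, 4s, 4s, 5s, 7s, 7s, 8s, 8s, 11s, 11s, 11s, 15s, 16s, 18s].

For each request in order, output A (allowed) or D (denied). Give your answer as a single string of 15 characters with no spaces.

Tracking allowed requests in the window:
  req#1 t=0s: ALLOW
  req#2 t=3s: ALLOW
  req#3 t=4s: ALLOW
  req#4 t=4s: ALLOW
  req#5 t=5s: ALLOW
  req#6 t=7s: DENY
  req#7 t=7s: DENY
  req#8 t=8s: DENY
  req#9 t=8s: DENY
  req#10 t=11s: ALLOW
  req#11 t=11s: DENY
  req#12 t=11s: DENY
  req#13 t=15s: ALLOW
  req#14 t=16s: ALLOW
  req#15 t=18s: ALLOW

Answer: AAAAADDDDADDAAA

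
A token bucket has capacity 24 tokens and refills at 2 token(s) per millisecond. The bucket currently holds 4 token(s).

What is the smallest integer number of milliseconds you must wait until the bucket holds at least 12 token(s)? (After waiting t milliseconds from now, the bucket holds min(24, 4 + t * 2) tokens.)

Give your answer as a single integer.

Answer: 4

Derivation:
Need 4 + t * 2 >= 12, so t >= 8/2.
Smallest integer t = ceil(8/2) = 4.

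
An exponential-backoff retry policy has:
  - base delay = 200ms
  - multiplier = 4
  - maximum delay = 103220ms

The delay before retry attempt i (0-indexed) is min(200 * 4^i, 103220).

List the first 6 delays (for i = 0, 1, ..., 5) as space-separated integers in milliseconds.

Computing each delay:
  i=0: min(200*4^0, 103220) = 200
  i=1: min(200*4^1, 103220) = 800
  i=2: min(200*4^2, 103220) = 3200
  i=3: min(200*4^3, 103220) = 12800
  i=4: min(200*4^4, 103220) = 51200
  i=5: min(200*4^5, 103220) = 103220

Answer: 200 800 3200 12800 51200 103220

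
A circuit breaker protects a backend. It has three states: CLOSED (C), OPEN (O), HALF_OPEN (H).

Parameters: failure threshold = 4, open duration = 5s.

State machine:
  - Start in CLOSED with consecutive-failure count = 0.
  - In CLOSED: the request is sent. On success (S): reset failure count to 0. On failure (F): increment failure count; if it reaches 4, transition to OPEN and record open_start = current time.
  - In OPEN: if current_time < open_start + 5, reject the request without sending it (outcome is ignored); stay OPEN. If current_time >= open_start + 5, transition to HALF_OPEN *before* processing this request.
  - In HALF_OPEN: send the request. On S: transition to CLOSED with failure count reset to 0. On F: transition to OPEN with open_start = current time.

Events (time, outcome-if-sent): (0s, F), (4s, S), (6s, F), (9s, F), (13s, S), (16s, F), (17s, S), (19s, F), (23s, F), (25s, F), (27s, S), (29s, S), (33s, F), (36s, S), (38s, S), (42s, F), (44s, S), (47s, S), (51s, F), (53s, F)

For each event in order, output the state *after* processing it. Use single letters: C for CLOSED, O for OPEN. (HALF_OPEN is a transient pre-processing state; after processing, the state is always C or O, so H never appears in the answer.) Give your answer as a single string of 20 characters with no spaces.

State after each event:
  event#1 t=0s outcome=F: state=CLOSED
  event#2 t=4s outcome=S: state=CLOSED
  event#3 t=6s outcome=F: state=CLOSED
  event#4 t=9s outcome=F: state=CLOSED
  event#5 t=13s outcome=S: state=CLOSED
  event#6 t=16s outcome=F: state=CLOSED
  event#7 t=17s outcome=S: state=CLOSED
  event#8 t=19s outcome=F: state=CLOSED
  event#9 t=23s outcome=F: state=CLOSED
  event#10 t=25s outcome=F: state=CLOSED
  event#11 t=27s outcome=S: state=CLOSED
  event#12 t=29s outcome=S: state=CLOSED
  event#13 t=33s outcome=F: state=CLOSED
  event#14 t=36s outcome=S: state=CLOSED
  event#15 t=38s outcome=S: state=CLOSED
  event#16 t=42s outcome=F: state=CLOSED
  event#17 t=44s outcome=S: state=CLOSED
  event#18 t=47s outcome=S: state=CLOSED
  event#19 t=51s outcome=F: state=CLOSED
  event#20 t=53s outcome=F: state=CLOSED

Answer: CCCCCCCCCCCCCCCCCCCC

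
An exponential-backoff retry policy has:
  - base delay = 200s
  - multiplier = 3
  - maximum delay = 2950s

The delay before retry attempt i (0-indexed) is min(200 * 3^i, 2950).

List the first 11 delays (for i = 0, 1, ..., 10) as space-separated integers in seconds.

Computing each delay:
  i=0: min(200*3^0, 2950) = 200
  i=1: min(200*3^1, 2950) = 600
  i=2: min(200*3^2, 2950) = 1800
  i=3: min(200*3^3, 2950) = 2950
  i=4: min(200*3^4, 2950) = 2950
  i=5: min(200*3^5, 2950) = 2950
  i=6: min(200*3^6, 2950) = 2950
  i=7: min(200*3^7, 2950) = 2950
  i=8: min(200*3^8, 2950) = 2950
  i=9: min(200*3^9, 2950) = 2950
  i=10: min(200*3^10, 2950) = 2950

Answer: 200 600 1800 2950 2950 2950 2950 2950 2950 2950 2950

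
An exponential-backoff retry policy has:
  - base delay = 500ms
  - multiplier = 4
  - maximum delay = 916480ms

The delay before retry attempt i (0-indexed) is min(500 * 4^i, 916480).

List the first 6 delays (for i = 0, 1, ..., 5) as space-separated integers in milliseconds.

Computing each delay:
  i=0: min(500*4^0, 916480) = 500
  i=1: min(500*4^1, 916480) = 2000
  i=2: min(500*4^2, 916480) = 8000
  i=3: min(500*4^3, 916480) = 32000
  i=4: min(500*4^4, 916480) = 128000
  i=5: min(500*4^5, 916480) = 512000

Answer: 500 2000 8000 32000 128000 512000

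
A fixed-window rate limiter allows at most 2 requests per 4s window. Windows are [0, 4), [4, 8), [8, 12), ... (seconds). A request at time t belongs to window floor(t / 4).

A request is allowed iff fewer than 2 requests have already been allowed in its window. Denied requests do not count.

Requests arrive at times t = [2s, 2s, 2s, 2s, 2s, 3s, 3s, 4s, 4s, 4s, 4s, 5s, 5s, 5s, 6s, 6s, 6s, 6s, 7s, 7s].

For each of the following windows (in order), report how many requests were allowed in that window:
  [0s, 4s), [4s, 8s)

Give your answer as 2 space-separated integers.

Answer: 2 2

Derivation:
Processing requests:
  req#1 t=2s (window 0): ALLOW
  req#2 t=2s (window 0): ALLOW
  req#3 t=2s (window 0): DENY
  req#4 t=2s (window 0): DENY
  req#5 t=2s (window 0): DENY
  req#6 t=3s (window 0): DENY
  req#7 t=3s (window 0): DENY
  req#8 t=4s (window 1): ALLOW
  req#9 t=4s (window 1): ALLOW
  req#10 t=4s (window 1): DENY
  req#11 t=4s (window 1): DENY
  req#12 t=5s (window 1): DENY
  req#13 t=5s (window 1): DENY
  req#14 t=5s (window 1): DENY
  req#15 t=6s (window 1): DENY
  req#16 t=6s (window 1): DENY
  req#17 t=6s (window 1): DENY
  req#18 t=6s (window 1): DENY
  req#19 t=7s (window 1): DENY
  req#20 t=7s (window 1): DENY

Allowed counts by window: 2 2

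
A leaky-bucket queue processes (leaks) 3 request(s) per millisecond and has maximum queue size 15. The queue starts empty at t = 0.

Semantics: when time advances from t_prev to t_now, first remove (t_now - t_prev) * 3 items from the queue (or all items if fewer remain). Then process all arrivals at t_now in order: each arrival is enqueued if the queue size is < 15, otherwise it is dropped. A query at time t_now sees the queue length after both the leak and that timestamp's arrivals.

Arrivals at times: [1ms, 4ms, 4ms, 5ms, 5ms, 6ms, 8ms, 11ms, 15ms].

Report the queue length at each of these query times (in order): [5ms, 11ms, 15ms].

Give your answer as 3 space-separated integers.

Answer: 2 1 1

Derivation:
Queue lengths at query times:
  query t=5ms: backlog = 2
  query t=11ms: backlog = 1
  query t=15ms: backlog = 1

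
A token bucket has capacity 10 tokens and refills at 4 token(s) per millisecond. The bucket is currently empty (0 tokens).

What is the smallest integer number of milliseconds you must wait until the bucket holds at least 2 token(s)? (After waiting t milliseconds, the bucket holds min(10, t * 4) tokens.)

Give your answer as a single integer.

Need t * 4 >= 2, so t >= 2/4.
Smallest integer t = ceil(2/4) = 1.

Answer: 1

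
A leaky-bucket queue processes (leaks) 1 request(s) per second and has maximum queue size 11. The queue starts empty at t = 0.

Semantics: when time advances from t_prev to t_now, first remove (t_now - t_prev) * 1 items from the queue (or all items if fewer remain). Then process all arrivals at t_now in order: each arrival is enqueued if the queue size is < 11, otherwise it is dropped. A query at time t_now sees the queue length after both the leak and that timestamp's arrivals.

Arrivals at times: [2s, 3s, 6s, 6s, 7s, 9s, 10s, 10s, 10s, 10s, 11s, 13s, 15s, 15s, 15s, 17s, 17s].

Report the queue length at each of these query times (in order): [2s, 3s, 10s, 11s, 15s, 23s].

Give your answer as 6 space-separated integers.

Answer: 1 1 4 4 4 0

Derivation:
Queue lengths at query times:
  query t=2s: backlog = 1
  query t=3s: backlog = 1
  query t=10s: backlog = 4
  query t=11s: backlog = 4
  query t=15s: backlog = 4
  query t=23s: backlog = 0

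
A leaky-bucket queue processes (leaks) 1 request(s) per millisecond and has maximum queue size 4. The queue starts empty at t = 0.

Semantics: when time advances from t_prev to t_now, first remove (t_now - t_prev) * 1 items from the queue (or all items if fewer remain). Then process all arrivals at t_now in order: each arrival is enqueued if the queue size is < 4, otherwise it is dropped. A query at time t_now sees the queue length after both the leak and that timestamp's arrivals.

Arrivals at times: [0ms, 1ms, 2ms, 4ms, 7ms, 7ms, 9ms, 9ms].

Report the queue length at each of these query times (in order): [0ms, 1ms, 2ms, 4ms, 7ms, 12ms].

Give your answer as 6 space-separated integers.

Queue lengths at query times:
  query t=0ms: backlog = 1
  query t=1ms: backlog = 1
  query t=2ms: backlog = 1
  query t=4ms: backlog = 1
  query t=7ms: backlog = 2
  query t=12ms: backlog = 0

Answer: 1 1 1 1 2 0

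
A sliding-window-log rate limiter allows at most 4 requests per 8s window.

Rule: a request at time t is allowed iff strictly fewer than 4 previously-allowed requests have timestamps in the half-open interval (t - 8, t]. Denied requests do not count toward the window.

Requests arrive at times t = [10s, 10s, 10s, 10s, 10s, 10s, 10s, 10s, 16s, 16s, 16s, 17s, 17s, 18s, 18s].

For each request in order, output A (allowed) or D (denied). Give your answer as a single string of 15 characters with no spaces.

Tracking allowed requests in the window:
  req#1 t=10s: ALLOW
  req#2 t=10s: ALLOW
  req#3 t=10s: ALLOW
  req#4 t=10s: ALLOW
  req#5 t=10s: DENY
  req#6 t=10s: DENY
  req#7 t=10s: DENY
  req#8 t=10s: DENY
  req#9 t=16s: DENY
  req#10 t=16s: DENY
  req#11 t=16s: DENY
  req#12 t=17s: DENY
  req#13 t=17s: DENY
  req#14 t=18s: ALLOW
  req#15 t=18s: ALLOW

Answer: AAAADDDDDDDDDAA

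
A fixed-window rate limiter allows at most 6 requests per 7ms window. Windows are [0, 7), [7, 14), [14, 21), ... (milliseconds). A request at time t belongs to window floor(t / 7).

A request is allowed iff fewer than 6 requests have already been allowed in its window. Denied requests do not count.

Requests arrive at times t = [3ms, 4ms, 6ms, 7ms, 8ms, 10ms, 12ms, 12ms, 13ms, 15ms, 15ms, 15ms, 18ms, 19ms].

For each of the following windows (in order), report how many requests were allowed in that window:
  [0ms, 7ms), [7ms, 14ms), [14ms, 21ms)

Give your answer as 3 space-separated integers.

Processing requests:
  req#1 t=3ms (window 0): ALLOW
  req#2 t=4ms (window 0): ALLOW
  req#3 t=6ms (window 0): ALLOW
  req#4 t=7ms (window 1): ALLOW
  req#5 t=8ms (window 1): ALLOW
  req#6 t=10ms (window 1): ALLOW
  req#7 t=12ms (window 1): ALLOW
  req#8 t=12ms (window 1): ALLOW
  req#9 t=13ms (window 1): ALLOW
  req#10 t=15ms (window 2): ALLOW
  req#11 t=15ms (window 2): ALLOW
  req#12 t=15ms (window 2): ALLOW
  req#13 t=18ms (window 2): ALLOW
  req#14 t=19ms (window 2): ALLOW

Allowed counts by window: 3 6 5

Answer: 3 6 5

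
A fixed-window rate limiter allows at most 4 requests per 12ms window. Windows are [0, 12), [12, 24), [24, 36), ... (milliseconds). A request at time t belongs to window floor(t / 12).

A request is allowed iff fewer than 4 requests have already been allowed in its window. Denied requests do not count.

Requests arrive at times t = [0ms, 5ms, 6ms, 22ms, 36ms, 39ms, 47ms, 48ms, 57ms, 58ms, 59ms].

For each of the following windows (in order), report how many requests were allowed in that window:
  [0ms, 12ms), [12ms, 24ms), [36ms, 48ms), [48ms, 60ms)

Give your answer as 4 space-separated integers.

Processing requests:
  req#1 t=0ms (window 0): ALLOW
  req#2 t=5ms (window 0): ALLOW
  req#3 t=6ms (window 0): ALLOW
  req#4 t=22ms (window 1): ALLOW
  req#5 t=36ms (window 3): ALLOW
  req#6 t=39ms (window 3): ALLOW
  req#7 t=47ms (window 3): ALLOW
  req#8 t=48ms (window 4): ALLOW
  req#9 t=57ms (window 4): ALLOW
  req#10 t=58ms (window 4): ALLOW
  req#11 t=59ms (window 4): ALLOW

Allowed counts by window: 3 1 3 4

Answer: 3 1 3 4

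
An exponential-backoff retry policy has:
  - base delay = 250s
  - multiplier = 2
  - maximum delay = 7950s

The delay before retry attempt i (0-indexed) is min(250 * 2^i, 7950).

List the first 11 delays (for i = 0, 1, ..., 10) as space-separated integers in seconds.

Computing each delay:
  i=0: min(250*2^0, 7950) = 250
  i=1: min(250*2^1, 7950) = 500
  i=2: min(250*2^2, 7950) = 1000
  i=3: min(250*2^3, 7950) = 2000
  i=4: min(250*2^4, 7950) = 4000
  i=5: min(250*2^5, 7950) = 7950
  i=6: min(250*2^6, 7950) = 7950
  i=7: min(250*2^7, 7950) = 7950
  i=8: min(250*2^8, 7950) = 7950
  i=9: min(250*2^9, 7950) = 7950
  i=10: min(250*2^10, 7950) = 7950

Answer: 250 500 1000 2000 4000 7950 7950 7950 7950 7950 7950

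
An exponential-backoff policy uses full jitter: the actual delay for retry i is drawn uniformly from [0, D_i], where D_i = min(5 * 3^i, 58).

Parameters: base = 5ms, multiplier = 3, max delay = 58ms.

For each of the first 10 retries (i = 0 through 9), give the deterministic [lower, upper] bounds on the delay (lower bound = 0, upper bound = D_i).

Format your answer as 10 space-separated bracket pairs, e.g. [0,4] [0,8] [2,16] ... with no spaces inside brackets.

Computing bounds per retry:
  i=0: D_i=min(5*3^0,58)=5, bounds=[0,5]
  i=1: D_i=min(5*3^1,58)=15, bounds=[0,15]
  i=2: D_i=min(5*3^2,58)=45, bounds=[0,45]
  i=3: D_i=min(5*3^3,58)=58, bounds=[0,58]
  i=4: D_i=min(5*3^4,58)=58, bounds=[0,58]
  i=5: D_i=min(5*3^5,58)=58, bounds=[0,58]
  i=6: D_i=min(5*3^6,58)=58, bounds=[0,58]
  i=7: D_i=min(5*3^7,58)=58, bounds=[0,58]
  i=8: D_i=min(5*3^8,58)=58, bounds=[0,58]
  i=9: D_i=min(5*3^9,58)=58, bounds=[0,58]

Answer: [0,5] [0,15] [0,45] [0,58] [0,58] [0,58] [0,58] [0,58] [0,58] [0,58]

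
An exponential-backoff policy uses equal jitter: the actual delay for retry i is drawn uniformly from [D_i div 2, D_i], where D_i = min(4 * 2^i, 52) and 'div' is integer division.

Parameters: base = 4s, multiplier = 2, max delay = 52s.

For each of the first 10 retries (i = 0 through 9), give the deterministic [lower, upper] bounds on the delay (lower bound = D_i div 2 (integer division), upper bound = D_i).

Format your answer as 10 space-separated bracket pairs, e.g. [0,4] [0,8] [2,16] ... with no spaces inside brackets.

Answer: [2,4] [4,8] [8,16] [16,32] [26,52] [26,52] [26,52] [26,52] [26,52] [26,52]

Derivation:
Computing bounds per retry:
  i=0: D_i=min(4*2^0,52)=4, bounds=[2,4]
  i=1: D_i=min(4*2^1,52)=8, bounds=[4,8]
  i=2: D_i=min(4*2^2,52)=16, bounds=[8,16]
  i=3: D_i=min(4*2^3,52)=32, bounds=[16,32]
  i=4: D_i=min(4*2^4,52)=52, bounds=[26,52]
  i=5: D_i=min(4*2^5,52)=52, bounds=[26,52]
  i=6: D_i=min(4*2^6,52)=52, bounds=[26,52]
  i=7: D_i=min(4*2^7,52)=52, bounds=[26,52]
  i=8: D_i=min(4*2^8,52)=52, bounds=[26,52]
  i=9: D_i=min(4*2^9,52)=52, bounds=[26,52]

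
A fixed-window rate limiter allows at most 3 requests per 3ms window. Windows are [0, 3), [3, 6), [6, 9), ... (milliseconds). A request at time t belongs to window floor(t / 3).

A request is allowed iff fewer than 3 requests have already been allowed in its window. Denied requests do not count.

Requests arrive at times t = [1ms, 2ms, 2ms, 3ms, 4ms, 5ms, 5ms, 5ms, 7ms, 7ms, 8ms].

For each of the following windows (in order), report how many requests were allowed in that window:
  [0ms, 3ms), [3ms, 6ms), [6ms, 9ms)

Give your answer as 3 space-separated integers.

Processing requests:
  req#1 t=1ms (window 0): ALLOW
  req#2 t=2ms (window 0): ALLOW
  req#3 t=2ms (window 0): ALLOW
  req#4 t=3ms (window 1): ALLOW
  req#5 t=4ms (window 1): ALLOW
  req#6 t=5ms (window 1): ALLOW
  req#7 t=5ms (window 1): DENY
  req#8 t=5ms (window 1): DENY
  req#9 t=7ms (window 2): ALLOW
  req#10 t=7ms (window 2): ALLOW
  req#11 t=8ms (window 2): ALLOW

Allowed counts by window: 3 3 3

Answer: 3 3 3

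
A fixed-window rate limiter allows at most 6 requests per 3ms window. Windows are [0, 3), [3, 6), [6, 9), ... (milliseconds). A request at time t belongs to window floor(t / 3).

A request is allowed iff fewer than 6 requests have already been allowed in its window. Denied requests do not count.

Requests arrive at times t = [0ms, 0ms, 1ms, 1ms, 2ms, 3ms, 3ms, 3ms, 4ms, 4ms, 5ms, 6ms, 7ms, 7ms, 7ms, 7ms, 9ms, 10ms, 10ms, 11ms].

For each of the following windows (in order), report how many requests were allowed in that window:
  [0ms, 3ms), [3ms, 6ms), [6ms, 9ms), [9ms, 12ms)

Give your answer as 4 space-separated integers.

Processing requests:
  req#1 t=0ms (window 0): ALLOW
  req#2 t=0ms (window 0): ALLOW
  req#3 t=1ms (window 0): ALLOW
  req#4 t=1ms (window 0): ALLOW
  req#5 t=2ms (window 0): ALLOW
  req#6 t=3ms (window 1): ALLOW
  req#7 t=3ms (window 1): ALLOW
  req#8 t=3ms (window 1): ALLOW
  req#9 t=4ms (window 1): ALLOW
  req#10 t=4ms (window 1): ALLOW
  req#11 t=5ms (window 1): ALLOW
  req#12 t=6ms (window 2): ALLOW
  req#13 t=7ms (window 2): ALLOW
  req#14 t=7ms (window 2): ALLOW
  req#15 t=7ms (window 2): ALLOW
  req#16 t=7ms (window 2): ALLOW
  req#17 t=9ms (window 3): ALLOW
  req#18 t=10ms (window 3): ALLOW
  req#19 t=10ms (window 3): ALLOW
  req#20 t=11ms (window 3): ALLOW

Allowed counts by window: 5 6 5 4

Answer: 5 6 5 4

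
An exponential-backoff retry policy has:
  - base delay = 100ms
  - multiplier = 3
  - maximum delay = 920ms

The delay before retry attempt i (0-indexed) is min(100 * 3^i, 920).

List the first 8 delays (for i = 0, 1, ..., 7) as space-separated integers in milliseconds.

Computing each delay:
  i=0: min(100*3^0, 920) = 100
  i=1: min(100*3^1, 920) = 300
  i=2: min(100*3^2, 920) = 900
  i=3: min(100*3^3, 920) = 920
  i=4: min(100*3^4, 920) = 920
  i=5: min(100*3^5, 920) = 920
  i=6: min(100*3^6, 920) = 920
  i=7: min(100*3^7, 920) = 920

Answer: 100 300 900 920 920 920 920 920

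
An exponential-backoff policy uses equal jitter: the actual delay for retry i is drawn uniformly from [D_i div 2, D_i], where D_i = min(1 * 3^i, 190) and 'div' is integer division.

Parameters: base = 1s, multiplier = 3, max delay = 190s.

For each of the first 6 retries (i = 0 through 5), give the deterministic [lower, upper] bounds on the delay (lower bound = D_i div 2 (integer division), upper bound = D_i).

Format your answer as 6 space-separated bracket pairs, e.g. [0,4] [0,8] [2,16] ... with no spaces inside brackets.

Computing bounds per retry:
  i=0: D_i=min(1*3^0,190)=1, bounds=[0,1]
  i=1: D_i=min(1*3^1,190)=3, bounds=[1,3]
  i=2: D_i=min(1*3^2,190)=9, bounds=[4,9]
  i=3: D_i=min(1*3^3,190)=27, bounds=[13,27]
  i=4: D_i=min(1*3^4,190)=81, bounds=[40,81]
  i=5: D_i=min(1*3^5,190)=190, bounds=[95,190]

Answer: [0,1] [1,3] [4,9] [13,27] [40,81] [95,190]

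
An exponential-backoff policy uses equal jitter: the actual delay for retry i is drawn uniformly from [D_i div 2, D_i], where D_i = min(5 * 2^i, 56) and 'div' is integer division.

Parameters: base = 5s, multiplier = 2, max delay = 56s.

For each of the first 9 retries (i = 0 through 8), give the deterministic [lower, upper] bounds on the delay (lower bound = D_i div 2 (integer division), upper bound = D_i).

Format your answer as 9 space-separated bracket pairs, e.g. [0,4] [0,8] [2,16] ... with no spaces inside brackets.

Answer: [2,5] [5,10] [10,20] [20,40] [28,56] [28,56] [28,56] [28,56] [28,56]

Derivation:
Computing bounds per retry:
  i=0: D_i=min(5*2^0,56)=5, bounds=[2,5]
  i=1: D_i=min(5*2^1,56)=10, bounds=[5,10]
  i=2: D_i=min(5*2^2,56)=20, bounds=[10,20]
  i=3: D_i=min(5*2^3,56)=40, bounds=[20,40]
  i=4: D_i=min(5*2^4,56)=56, bounds=[28,56]
  i=5: D_i=min(5*2^5,56)=56, bounds=[28,56]
  i=6: D_i=min(5*2^6,56)=56, bounds=[28,56]
  i=7: D_i=min(5*2^7,56)=56, bounds=[28,56]
  i=8: D_i=min(5*2^8,56)=56, bounds=[28,56]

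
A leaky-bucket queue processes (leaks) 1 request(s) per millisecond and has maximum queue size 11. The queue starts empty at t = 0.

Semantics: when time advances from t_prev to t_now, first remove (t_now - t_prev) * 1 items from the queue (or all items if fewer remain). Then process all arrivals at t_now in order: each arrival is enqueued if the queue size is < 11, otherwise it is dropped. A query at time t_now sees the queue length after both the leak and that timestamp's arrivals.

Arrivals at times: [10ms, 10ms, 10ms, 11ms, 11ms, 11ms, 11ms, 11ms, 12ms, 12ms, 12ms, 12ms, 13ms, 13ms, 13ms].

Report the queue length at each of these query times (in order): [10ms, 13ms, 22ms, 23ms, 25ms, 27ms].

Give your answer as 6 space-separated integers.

Answer: 3 11 2 1 0 0

Derivation:
Queue lengths at query times:
  query t=10ms: backlog = 3
  query t=13ms: backlog = 11
  query t=22ms: backlog = 2
  query t=23ms: backlog = 1
  query t=25ms: backlog = 0
  query t=27ms: backlog = 0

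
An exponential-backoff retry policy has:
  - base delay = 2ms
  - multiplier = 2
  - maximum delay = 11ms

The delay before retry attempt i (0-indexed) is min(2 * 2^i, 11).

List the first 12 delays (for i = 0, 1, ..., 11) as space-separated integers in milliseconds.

Answer: 2 4 8 11 11 11 11 11 11 11 11 11

Derivation:
Computing each delay:
  i=0: min(2*2^0, 11) = 2
  i=1: min(2*2^1, 11) = 4
  i=2: min(2*2^2, 11) = 8
  i=3: min(2*2^3, 11) = 11
  i=4: min(2*2^4, 11) = 11
  i=5: min(2*2^5, 11) = 11
  i=6: min(2*2^6, 11) = 11
  i=7: min(2*2^7, 11) = 11
  i=8: min(2*2^8, 11) = 11
  i=9: min(2*2^9, 11) = 11
  i=10: min(2*2^10, 11) = 11
  i=11: min(2*2^11, 11) = 11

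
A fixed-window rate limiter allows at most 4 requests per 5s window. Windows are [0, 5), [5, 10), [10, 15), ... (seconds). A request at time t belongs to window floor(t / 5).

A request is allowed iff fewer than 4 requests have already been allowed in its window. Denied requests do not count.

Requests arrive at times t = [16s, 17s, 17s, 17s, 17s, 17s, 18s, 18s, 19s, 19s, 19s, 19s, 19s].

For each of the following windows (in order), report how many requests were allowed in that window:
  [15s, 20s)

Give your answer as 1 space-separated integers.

Processing requests:
  req#1 t=16s (window 3): ALLOW
  req#2 t=17s (window 3): ALLOW
  req#3 t=17s (window 3): ALLOW
  req#4 t=17s (window 3): ALLOW
  req#5 t=17s (window 3): DENY
  req#6 t=17s (window 3): DENY
  req#7 t=18s (window 3): DENY
  req#8 t=18s (window 3): DENY
  req#9 t=19s (window 3): DENY
  req#10 t=19s (window 3): DENY
  req#11 t=19s (window 3): DENY
  req#12 t=19s (window 3): DENY
  req#13 t=19s (window 3): DENY

Allowed counts by window: 4

Answer: 4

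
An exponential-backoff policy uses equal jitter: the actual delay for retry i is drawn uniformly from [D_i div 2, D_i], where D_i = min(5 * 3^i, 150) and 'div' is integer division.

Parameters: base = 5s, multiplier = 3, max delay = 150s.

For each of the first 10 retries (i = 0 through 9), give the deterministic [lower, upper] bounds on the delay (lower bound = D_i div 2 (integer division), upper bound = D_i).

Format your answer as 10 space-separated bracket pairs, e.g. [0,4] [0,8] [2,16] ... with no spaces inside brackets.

Answer: [2,5] [7,15] [22,45] [67,135] [75,150] [75,150] [75,150] [75,150] [75,150] [75,150]

Derivation:
Computing bounds per retry:
  i=0: D_i=min(5*3^0,150)=5, bounds=[2,5]
  i=1: D_i=min(5*3^1,150)=15, bounds=[7,15]
  i=2: D_i=min(5*3^2,150)=45, bounds=[22,45]
  i=3: D_i=min(5*3^3,150)=135, bounds=[67,135]
  i=4: D_i=min(5*3^4,150)=150, bounds=[75,150]
  i=5: D_i=min(5*3^5,150)=150, bounds=[75,150]
  i=6: D_i=min(5*3^6,150)=150, bounds=[75,150]
  i=7: D_i=min(5*3^7,150)=150, bounds=[75,150]
  i=8: D_i=min(5*3^8,150)=150, bounds=[75,150]
  i=9: D_i=min(5*3^9,150)=150, bounds=[75,150]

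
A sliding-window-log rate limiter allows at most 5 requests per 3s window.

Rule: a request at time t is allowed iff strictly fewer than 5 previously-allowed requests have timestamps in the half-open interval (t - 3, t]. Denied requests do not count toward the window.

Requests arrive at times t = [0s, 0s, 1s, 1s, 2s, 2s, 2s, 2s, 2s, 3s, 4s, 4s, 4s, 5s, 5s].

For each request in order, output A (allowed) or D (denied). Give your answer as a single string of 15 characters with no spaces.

Answer: AAAAADDDDAAAAAD

Derivation:
Tracking allowed requests in the window:
  req#1 t=0s: ALLOW
  req#2 t=0s: ALLOW
  req#3 t=1s: ALLOW
  req#4 t=1s: ALLOW
  req#5 t=2s: ALLOW
  req#6 t=2s: DENY
  req#7 t=2s: DENY
  req#8 t=2s: DENY
  req#9 t=2s: DENY
  req#10 t=3s: ALLOW
  req#11 t=4s: ALLOW
  req#12 t=4s: ALLOW
  req#13 t=4s: ALLOW
  req#14 t=5s: ALLOW
  req#15 t=5s: DENY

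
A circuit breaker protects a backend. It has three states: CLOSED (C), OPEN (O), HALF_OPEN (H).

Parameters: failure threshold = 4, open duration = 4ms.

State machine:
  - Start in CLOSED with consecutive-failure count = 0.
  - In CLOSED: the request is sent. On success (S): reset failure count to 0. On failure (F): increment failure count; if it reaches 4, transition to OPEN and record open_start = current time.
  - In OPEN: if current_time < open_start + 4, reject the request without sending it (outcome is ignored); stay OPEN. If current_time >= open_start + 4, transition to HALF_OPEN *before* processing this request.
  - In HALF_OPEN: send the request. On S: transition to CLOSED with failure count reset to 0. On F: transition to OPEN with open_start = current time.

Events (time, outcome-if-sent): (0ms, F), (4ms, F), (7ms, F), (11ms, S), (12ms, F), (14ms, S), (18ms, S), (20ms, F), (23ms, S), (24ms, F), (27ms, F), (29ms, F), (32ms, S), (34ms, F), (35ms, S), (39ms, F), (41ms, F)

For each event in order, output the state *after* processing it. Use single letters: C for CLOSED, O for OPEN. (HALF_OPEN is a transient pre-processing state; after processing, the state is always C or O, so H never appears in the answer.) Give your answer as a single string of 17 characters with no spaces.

Answer: CCCCCCCCCCCCCCCCC

Derivation:
State after each event:
  event#1 t=0ms outcome=F: state=CLOSED
  event#2 t=4ms outcome=F: state=CLOSED
  event#3 t=7ms outcome=F: state=CLOSED
  event#4 t=11ms outcome=S: state=CLOSED
  event#5 t=12ms outcome=F: state=CLOSED
  event#6 t=14ms outcome=S: state=CLOSED
  event#7 t=18ms outcome=S: state=CLOSED
  event#8 t=20ms outcome=F: state=CLOSED
  event#9 t=23ms outcome=S: state=CLOSED
  event#10 t=24ms outcome=F: state=CLOSED
  event#11 t=27ms outcome=F: state=CLOSED
  event#12 t=29ms outcome=F: state=CLOSED
  event#13 t=32ms outcome=S: state=CLOSED
  event#14 t=34ms outcome=F: state=CLOSED
  event#15 t=35ms outcome=S: state=CLOSED
  event#16 t=39ms outcome=F: state=CLOSED
  event#17 t=41ms outcome=F: state=CLOSED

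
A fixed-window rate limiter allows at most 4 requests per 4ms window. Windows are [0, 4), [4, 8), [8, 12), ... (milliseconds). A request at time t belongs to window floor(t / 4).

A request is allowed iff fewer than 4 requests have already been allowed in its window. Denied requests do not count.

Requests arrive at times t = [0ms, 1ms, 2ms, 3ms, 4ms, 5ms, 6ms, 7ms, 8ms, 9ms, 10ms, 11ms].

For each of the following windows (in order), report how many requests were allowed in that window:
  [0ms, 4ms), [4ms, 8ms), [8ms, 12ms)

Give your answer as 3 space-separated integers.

Processing requests:
  req#1 t=0ms (window 0): ALLOW
  req#2 t=1ms (window 0): ALLOW
  req#3 t=2ms (window 0): ALLOW
  req#4 t=3ms (window 0): ALLOW
  req#5 t=4ms (window 1): ALLOW
  req#6 t=5ms (window 1): ALLOW
  req#7 t=6ms (window 1): ALLOW
  req#8 t=7ms (window 1): ALLOW
  req#9 t=8ms (window 2): ALLOW
  req#10 t=9ms (window 2): ALLOW
  req#11 t=10ms (window 2): ALLOW
  req#12 t=11ms (window 2): ALLOW

Allowed counts by window: 4 4 4

Answer: 4 4 4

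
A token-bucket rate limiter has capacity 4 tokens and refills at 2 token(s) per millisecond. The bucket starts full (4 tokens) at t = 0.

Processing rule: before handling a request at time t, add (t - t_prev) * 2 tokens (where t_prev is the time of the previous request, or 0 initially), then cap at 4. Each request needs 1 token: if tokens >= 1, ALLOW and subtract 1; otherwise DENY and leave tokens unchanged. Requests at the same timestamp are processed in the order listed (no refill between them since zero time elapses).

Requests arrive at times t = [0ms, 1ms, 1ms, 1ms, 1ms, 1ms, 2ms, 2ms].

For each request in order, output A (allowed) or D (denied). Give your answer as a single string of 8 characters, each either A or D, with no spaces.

Simulating step by step:
  req#1 t=0ms: ALLOW
  req#2 t=1ms: ALLOW
  req#3 t=1ms: ALLOW
  req#4 t=1ms: ALLOW
  req#5 t=1ms: ALLOW
  req#6 t=1ms: DENY
  req#7 t=2ms: ALLOW
  req#8 t=2ms: ALLOW

Answer: AAAAADAA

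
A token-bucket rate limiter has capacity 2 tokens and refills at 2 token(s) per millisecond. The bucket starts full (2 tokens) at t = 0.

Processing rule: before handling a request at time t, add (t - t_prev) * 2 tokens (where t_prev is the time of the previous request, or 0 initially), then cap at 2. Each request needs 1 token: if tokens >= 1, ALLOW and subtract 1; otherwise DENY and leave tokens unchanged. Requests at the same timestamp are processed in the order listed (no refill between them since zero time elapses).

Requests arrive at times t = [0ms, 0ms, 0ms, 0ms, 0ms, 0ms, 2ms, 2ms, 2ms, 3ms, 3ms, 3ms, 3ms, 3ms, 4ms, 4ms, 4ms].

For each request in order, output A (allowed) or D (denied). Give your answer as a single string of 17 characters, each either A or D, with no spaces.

Simulating step by step:
  req#1 t=0ms: ALLOW
  req#2 t=0ms: ALLOW
  req#3 t=0ms: DENY
  req#4 t=0ms: DENY
  req#5 t=0ms: DENY
  req#6 t=0ms: DENY
  req#7 t=2ms: ALLOW
  req#8 t=2ms: ALLOW
  req#9 t=2ms: DENY
  req#10 t=3ms: ALLOW
  req#11 t=3ms: ALLOW
  req#12 t=3ms: DENY
  req#13 t=3ms: DENY
  req#14 t=3ms: DENY
  req#15 t=4ms: ALLOW
  req#16 t=4ms: ALLOW
  req#17 t=4ms: DENY

Answer: AADDDDAADAADDDAAD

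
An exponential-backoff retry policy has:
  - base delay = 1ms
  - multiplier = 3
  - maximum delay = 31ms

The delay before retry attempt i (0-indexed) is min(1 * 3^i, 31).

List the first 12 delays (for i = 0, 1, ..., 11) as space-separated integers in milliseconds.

Computing each delay:
  i=0: min(1*3^0, 31) = 1
  i=1: min(1*3^1, 31) = 3
  i=2: min(1*3^2, 31) = 9
  i=3: min(1*3^3, 31) = 27
  i=4: min(1*3^4, 31) = 31
  i=5: min(1*3^5, 31) = 31
  i=6: min(1*3^6, 31) = 31
  i=7: min(1*3^7, 31) = 31
  i=8: min(1*3^8, 31) = 31
  i=9: min(1*3^9, 31) = 31
  i=10: min(1*3^10, 31) = 31
  i=11: min(1*3^11, 31) = 31

Answer: 1 3 9 27 31 31 31 31 31 31 31 31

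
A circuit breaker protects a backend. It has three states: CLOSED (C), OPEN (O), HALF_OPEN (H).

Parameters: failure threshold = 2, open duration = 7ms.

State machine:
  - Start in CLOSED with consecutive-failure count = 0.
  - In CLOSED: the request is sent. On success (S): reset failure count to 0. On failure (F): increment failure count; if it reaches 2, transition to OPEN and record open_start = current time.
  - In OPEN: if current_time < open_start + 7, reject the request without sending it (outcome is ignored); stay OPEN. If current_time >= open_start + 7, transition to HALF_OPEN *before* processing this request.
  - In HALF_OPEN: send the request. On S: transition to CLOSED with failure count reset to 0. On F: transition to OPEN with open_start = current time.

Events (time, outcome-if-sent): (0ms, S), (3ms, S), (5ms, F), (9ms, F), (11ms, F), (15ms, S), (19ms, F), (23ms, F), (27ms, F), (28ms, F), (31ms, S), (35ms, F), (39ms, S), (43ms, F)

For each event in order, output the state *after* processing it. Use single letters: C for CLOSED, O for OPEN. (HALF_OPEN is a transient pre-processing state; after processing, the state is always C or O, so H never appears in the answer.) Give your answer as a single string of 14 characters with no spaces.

State after each event:
  event#1 t=0ms outcome=S: state=CLOSED
  event#2 t=3ms outcome=S: state=CLOSED
  event#3 t=5ms outcome=F: state=CLOSED
  event#4 t=9ms outcome=F: state=OPEN
  event#5 t=11ms outcome=F: state=OPEN
  event#6 t=15ms outcome=S: state=OPEN
  event#7 t=19ms outcome=F: state=OPEN
  event#8 t=23ms outcome=F: state=OPEN
  event#9 t=27ms outcome=F: state=OPEN
  event#10 t=28ms outcome=F: state=OPEN
  event#11 t=31ms outcome=S: state=OPEN
  event#12 t=35ms outcome=F: state=OPEN
  event#13 t=39ms outcome=S: state=OPEN
  event#14 t=43ms outcome=F: state=OPEN

Answer: CCCOOOOOOOOOOO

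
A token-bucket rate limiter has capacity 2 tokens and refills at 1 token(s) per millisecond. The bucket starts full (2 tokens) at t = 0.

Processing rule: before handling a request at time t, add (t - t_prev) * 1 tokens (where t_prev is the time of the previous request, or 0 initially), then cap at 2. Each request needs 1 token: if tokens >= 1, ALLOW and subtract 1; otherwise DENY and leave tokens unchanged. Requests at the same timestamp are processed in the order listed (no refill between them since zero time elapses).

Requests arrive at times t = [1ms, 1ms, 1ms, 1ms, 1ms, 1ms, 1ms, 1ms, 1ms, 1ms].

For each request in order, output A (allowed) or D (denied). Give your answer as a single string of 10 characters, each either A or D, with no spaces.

Answer: AADDDDDDDD

Derivation:
Simulating step by step:
  req#1 t=1ms: ALLOW
  req#2 t=1ms: ALLOW
  req#3 t=1ms: DENY
  req#4 t=1ms: DENY
  req#5 t=1ms: DENY
  req#6 t=1ms: DENY
  req#7 t=1ms: DENY
  req#8 t=1ms: DENY
  req#9 t=1ms: DENY
  req#10 t=1ms: DENY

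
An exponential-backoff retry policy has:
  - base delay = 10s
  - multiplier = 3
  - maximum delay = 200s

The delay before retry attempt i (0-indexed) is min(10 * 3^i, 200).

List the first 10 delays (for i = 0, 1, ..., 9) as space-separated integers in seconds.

Computing each delay:
  i=0: min(10*3^0, 200) = 10
  i=1: min(10*3^1, 200) = 30
  i=2: min(10*3^2, 200) = 90
  i=3: min(10*3^3, 200) = 200
  i=4: min(10*3^4, 200) = 200
  i=5: min(10*3^5, 200) = 200
  i=6: min(10*3^6, 200) = 200
  i=7: min(10*3^7, 200) = 200
  i=8: min(10*3^8, 200) = 200
  i=9: min(10*3^9, 200) = 200

Answer: 10 30 90 200 200 200 200 200 200 200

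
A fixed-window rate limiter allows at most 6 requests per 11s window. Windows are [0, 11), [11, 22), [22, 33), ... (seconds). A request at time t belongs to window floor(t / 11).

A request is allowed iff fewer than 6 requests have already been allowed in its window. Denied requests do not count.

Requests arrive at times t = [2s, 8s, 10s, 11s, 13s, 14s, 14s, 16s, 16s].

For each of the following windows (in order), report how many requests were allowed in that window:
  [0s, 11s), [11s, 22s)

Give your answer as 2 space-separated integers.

Answer: 3 6

Derivation:
Processing requests:
  req#1 t=2s (window 0): ALLOW
  req#2 t=8s (window 0): ALLOW
  req#3 t=10s (window 0): ALLOW
  req#4 t=11s (window 1): ALLOW
  req#5 t=13s (window 1): ALLOW
  req#6 t=14s (window 1): ALLOW
  req#7 t=14s (window 1): ALLOW
  req#8 t=16s (window 1): ALLOW
  req#9 t=16s (window 1): ALLOW

Allowed counts by window: 3 6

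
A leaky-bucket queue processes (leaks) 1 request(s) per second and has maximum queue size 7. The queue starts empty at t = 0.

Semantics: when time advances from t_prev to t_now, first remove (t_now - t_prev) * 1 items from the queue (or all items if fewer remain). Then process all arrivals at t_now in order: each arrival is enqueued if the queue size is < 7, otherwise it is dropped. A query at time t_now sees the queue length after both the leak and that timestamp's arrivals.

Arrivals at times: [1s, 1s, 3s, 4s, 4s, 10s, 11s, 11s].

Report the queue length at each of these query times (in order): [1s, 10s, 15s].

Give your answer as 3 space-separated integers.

Answer: 2 1 0

Derivation:
Queue lengths at query times:
  query t=1s: backlog = 2
  query t=10s: backlog = 1
  query t=15s: backlog = 0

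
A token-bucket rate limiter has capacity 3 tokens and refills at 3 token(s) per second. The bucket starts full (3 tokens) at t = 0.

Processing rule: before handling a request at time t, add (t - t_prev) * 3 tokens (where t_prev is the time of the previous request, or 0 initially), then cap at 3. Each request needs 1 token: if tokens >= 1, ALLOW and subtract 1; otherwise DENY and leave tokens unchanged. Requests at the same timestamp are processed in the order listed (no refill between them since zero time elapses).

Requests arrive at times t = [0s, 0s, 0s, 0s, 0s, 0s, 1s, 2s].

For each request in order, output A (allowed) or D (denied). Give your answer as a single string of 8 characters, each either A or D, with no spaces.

Simulating step by step:
  req#1 t=0s: ALLOW
  req#2 t=0s: ALLOW
  req#3 t=0s: ALLOW
  req#4 t=0s: DENY
  req#5 t=0s: DENY
  req#6 t=0s: DENY
  req#7 t=1s: ALLOW
  req#8 t=2s: ALLOW

Answer: AAADDDAA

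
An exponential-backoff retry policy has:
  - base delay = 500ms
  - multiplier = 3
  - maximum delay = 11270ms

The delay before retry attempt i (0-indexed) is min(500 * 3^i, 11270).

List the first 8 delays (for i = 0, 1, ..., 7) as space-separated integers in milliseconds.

Answer: 500 1500 4500 11270 11270 11270 11270 11270

Derivation:
Computing each delay:
  i=0: min(500*3^0, 11270) = 500
  i=1: min(500*3^1, 11270) = 1500
  i=2: min(500*3^2, 11270) = 4500
  i=3: min(500*3^3, 11270) = 11270
  i=4: min(500*3^4, 11270) = 11270
  i=5: min(500*3^5, 11270) = 11270
  i=6: min(500*3^6, 11270) = 11270
  i=7: min(500*3^7, 11270) = 11270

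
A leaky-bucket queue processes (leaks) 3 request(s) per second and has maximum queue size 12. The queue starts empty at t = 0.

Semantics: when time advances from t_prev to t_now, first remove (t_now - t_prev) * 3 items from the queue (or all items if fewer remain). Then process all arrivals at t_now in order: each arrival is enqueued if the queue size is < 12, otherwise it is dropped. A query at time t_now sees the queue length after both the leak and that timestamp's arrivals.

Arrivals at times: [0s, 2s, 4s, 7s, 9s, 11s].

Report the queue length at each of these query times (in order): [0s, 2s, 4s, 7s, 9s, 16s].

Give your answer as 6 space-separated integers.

Queue lengths at query times:
  query t=0s: backlog = 1
  query t=2s: backlog = 1
  query t=4s: backlog = 1
  query t=7s: backlog = 1
  query t=9s: backlog = 1
  query t=16s: backlog = 0

Answer: 1 1 1 1 1 0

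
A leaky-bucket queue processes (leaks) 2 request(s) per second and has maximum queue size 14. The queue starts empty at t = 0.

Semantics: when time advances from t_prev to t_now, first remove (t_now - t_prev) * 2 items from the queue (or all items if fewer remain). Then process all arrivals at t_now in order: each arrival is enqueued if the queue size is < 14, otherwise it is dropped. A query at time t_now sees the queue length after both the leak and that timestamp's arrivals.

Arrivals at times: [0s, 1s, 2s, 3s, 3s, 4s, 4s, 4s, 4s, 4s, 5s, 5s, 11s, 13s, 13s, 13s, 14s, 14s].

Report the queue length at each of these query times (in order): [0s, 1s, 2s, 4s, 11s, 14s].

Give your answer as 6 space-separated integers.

Answer: 1 1 1 5 1 3

Derivation:
Queue lengths at query times:
  query t=0s: backlog = 1
  query t=1s: backlog = 1
  query t=2s: backlog = 1
  query t=4s: backlog = 5
  query t=11s: backlog = 1
  query t=14s: backlog = 3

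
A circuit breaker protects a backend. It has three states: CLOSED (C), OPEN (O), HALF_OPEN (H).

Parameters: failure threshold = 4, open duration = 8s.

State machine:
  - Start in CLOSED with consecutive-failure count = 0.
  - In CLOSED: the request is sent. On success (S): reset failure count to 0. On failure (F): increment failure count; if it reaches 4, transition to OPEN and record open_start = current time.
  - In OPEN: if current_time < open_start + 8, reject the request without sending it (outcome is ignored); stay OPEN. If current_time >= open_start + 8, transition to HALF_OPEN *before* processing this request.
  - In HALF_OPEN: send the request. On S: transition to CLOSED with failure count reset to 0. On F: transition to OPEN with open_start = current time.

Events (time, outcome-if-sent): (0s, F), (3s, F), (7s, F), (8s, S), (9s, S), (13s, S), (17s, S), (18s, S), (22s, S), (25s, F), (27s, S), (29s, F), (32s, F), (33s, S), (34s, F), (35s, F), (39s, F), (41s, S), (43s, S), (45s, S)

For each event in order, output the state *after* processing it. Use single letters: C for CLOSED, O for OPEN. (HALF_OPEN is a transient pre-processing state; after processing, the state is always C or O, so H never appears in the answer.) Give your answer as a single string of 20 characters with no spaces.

Answer: CCCCCCCCCCCCCCCCCCCC

Derivation:
State after each event:
  event#1 t=0s outcome=F: state=CLOSED
  event#2 t=3s outcome=F: state=CLOSED
  event#3 t=7s outcome=F: state=CLOSED
  event#4 t=8s outcome=S: state=CLOSED
  event#5 t=9s outcome=S: state=CLOSED
  event#6 t=13s outcome=S: state=CLOSED
  event#7 t=17s outcome=S: state=CLOSED
  event#8 t=18s outcome=S: state=CLOSED
  event#9 t=22s outcome=S: state=CLOSED
  event#10 t=25s outcome=F: state=CLOSED
  event#11 t=27s outcome=S: state=CLOSED
  event#12 t=29s outcome=F: state=CLOSED
  event#13 t=32s outcome=F: state=CLOSED
  event#14 t=33s outcome=S: state=CLOSED
  event#15 t=34s outcome=F: state=CLOSED
  event#16 t=35s outcome=F: state=CLOSED
  event#17 t=39s outcome=F: state=CLOSED
  event#18 t=41s outcome=S: state=CLOSED
  event#19 t=43s outcome=S: state=CLOSED
  event#20 t=45s outcome=S: state=CLOSED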